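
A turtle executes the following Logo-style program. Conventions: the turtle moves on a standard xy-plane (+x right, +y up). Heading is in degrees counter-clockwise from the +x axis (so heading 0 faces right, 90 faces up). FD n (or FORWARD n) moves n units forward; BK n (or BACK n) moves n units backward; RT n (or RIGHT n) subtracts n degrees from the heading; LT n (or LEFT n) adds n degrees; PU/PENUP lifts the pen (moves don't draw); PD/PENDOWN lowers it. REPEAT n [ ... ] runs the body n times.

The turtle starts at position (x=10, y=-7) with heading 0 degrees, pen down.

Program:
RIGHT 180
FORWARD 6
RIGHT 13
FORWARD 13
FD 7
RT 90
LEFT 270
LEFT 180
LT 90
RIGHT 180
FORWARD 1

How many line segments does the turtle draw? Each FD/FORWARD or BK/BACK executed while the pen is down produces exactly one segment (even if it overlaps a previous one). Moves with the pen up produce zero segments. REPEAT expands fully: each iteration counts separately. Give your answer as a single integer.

Executing turtle program step by step:
Start: pos=(10,-7), heading=0, pen down
RT 180: heading 0 -> 180
FD 6: (10,-7) -> (4,-7) [heading=180, draw]
RT 13: heading 180 -> 167
FD 13: (4,-7) -> (-8.667,-4.076) [heading=167, draw]
FD 7: (-8.667,-4.076) -> (-15.487,-2.501) [heading=167, draw]
RT 90: heading 167 -> 77
LT 270: heading 77 -> 347
LT 180: heading 347 -> 167
LT 90: heading 167 -> 257
RT 180: heading 257 -> 77
FD 1: (-15.487,-2.501) -> (-15.262,-1.527) [heading=77, draw]
Final: pos=(-15.262,-1.527), heading=77, 4 segment(s) drawn
Segments drawn: 4

Answer: 4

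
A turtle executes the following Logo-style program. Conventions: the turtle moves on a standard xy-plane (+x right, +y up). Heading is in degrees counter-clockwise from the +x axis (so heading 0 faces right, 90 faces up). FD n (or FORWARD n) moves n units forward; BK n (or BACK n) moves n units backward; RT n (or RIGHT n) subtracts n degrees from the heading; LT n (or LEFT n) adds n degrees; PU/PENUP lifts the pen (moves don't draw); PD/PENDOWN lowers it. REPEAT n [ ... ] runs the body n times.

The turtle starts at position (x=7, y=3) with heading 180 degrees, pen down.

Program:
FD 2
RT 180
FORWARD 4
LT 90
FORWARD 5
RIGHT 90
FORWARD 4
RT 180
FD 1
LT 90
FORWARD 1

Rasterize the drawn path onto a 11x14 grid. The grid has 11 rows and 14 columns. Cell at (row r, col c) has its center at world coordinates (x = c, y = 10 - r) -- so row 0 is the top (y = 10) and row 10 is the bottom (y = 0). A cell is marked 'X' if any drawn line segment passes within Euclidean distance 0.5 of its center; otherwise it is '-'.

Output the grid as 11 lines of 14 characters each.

Answer: --------------
--------------
---------XXXXX
---------X--X-
---------X----
---------X----
---------X----
-----XXXXX----
--------------
--------------
--------------

Derivation:
Segment 0: (7,3) -> (5,3)
Segment 1: (5,3) -> (9,3)
Segment 2: (9,3) -> (9,8)
Segment 3: (9,8) -> (13,8)
Segment 4: (13,8) -> (12,8)
Segment 5: (12,8) -> (12,7)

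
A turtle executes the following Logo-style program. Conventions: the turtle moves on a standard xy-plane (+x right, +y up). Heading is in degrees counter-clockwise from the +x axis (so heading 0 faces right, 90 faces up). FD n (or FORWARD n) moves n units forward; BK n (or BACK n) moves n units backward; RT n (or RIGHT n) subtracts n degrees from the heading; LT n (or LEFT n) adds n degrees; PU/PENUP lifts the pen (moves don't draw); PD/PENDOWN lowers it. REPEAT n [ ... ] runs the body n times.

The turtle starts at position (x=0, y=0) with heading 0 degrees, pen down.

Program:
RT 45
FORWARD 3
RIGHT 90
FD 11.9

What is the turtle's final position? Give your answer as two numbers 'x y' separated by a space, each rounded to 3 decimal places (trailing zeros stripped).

Answer: -6.293 -10.536

Derivation:
Executing turtle program step by step:
Start: pos=(0,0), heading=0, pen down
RT 45: heading 0 -> 315
FD 3: (0,0) -> (2.121,-2.121) [heading=315, draw]
RT 90: heading 315 -> 225
FD 11.9: (2.121,-2.121) -> (-6.293,-10.536) [heading=225, draw]
Final: pos=(-6.293,-10.536), heading=225, 2 segment(s) drawn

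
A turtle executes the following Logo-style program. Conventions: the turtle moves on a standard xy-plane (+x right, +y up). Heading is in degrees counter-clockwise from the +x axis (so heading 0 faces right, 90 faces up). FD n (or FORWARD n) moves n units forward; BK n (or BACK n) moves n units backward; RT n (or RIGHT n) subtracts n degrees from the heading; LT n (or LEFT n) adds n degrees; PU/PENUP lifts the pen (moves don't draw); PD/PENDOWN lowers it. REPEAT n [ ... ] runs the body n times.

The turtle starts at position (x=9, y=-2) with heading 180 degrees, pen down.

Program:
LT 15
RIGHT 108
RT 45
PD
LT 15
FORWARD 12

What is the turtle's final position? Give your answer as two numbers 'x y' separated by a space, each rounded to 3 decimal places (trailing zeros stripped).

Executing turtle program step by step:
Start: pos=(9,-2), heading=180, pen down
LT 15: heading 180 -> 195
RT 108: heading 195 -> 87
RT 45: heading 87 -> 42
PD: pen down
LT 15: heading 42 -> 57
FD 12: (9,-2) -> (15.536,8.064) [heading=57, draw]
Final: pos=(15.536,8.064), heading=57, 1 segment(s) drawn

Answer: 15.536 8.064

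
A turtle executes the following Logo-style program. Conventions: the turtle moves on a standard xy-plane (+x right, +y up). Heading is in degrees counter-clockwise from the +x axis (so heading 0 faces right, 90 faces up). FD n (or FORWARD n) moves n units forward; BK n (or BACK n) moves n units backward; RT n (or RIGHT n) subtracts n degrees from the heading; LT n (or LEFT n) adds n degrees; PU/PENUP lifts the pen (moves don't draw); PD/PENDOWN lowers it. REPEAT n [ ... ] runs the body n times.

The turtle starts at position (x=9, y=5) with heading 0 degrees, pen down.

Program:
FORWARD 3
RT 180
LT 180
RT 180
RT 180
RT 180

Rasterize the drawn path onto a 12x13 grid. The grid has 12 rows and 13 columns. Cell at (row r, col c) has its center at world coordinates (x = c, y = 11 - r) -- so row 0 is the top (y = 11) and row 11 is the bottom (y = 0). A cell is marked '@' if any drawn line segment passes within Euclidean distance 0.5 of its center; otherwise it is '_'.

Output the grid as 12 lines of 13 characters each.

Segment 0: (9,5) -> (12,5)

Answer: _____________
_____________
_____________
_____________
_____________
_____________
_________@@@@
_____________
_____________
_____________
_____________
_____________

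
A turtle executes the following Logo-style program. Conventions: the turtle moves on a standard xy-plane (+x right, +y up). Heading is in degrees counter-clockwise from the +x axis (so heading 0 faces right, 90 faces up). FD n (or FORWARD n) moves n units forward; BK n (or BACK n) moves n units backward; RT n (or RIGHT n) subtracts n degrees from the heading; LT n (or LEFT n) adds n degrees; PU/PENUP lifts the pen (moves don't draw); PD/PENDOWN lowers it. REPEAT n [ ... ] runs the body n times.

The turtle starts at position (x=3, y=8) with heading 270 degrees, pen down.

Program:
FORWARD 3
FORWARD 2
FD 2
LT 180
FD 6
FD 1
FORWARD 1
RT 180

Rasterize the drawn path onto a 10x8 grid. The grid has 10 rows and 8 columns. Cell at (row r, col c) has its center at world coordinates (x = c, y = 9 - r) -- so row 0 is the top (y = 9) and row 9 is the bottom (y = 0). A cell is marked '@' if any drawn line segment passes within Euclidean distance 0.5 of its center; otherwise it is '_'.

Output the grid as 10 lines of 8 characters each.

Answer: ___@____
___@____
___@____
___@____
___@____
___@____
___@____
___@____
___@____
________

Derivation:
Segment 0: (3,8) -> (3,5)
Segment 1: (3,5) -> (3,3)
Segment 2: (3,3) -> (3,1)
Segment 3: (3,1) -> (3,7)
Segment 4: (3,7) -> (3,8)
Segment 5: (3,8) -> (3,9)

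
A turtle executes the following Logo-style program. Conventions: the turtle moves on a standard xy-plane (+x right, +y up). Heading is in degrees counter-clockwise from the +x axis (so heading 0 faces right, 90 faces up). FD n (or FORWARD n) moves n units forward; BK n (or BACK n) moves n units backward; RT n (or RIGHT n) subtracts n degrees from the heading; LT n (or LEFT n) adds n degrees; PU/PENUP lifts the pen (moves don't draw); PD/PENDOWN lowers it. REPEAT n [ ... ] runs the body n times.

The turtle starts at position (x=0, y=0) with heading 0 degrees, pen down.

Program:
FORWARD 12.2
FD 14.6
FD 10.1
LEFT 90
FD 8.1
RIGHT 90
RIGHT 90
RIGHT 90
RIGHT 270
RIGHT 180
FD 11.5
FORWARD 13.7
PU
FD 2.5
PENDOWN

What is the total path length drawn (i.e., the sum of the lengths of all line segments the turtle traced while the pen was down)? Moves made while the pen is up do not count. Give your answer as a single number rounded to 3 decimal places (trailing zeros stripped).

Executing turtle program step by step:
Start: pos=(0,0), heading=0, pen down
FD 12.2: (0,0) -> (12.2,0) [heading=0, draw]
FD 14.6: (12.2,0) -> (26.8,0) [heading=0, draw]
FD 10.1: (26.8,0) -> (36.9,0) [heading=0, draw]
LT 90: heading 0 -> 90
FD 8.1: (36.9,0) -> (36.9,8.1) [heading=90, draw]
RT 90: heading 90 -> 0
RT 90: heading 0 -> 270
RT 90: heading 270 -> 180
RT 270: heading 180 -> 270
RT 180: heading 270 -> 90
FD 11.5: (36.9,8.1) -> (36.9,19.6) [heading=90, draw]
FD 13.7: (36.9,19.6) -> (36.9,33.3) [heading=90, draw]
PU: pen up
FD 2.5: (36.9,33.3) -> (36.9,35.8) [heading=90, move]
PD: pen down
Final: pos=(36.9,35.8), heading=90, 6 segment(s) drawn

Segment lengths:
  seg 1: (0,0) -> (12.2,0), length = 12.2
  seg 2: (12.2,0) -> (26.8,0), length = 14.6
  seg 3: (26.8,0) -> (36.9,0), length = 10.1
  seg 4: (36.9,0) -> (36.9,8.1), length = 8.1
  seg 5: (36.9,8.1) -> (36.9,19.6), length = 11.5
  seg 6: (36.9,19.6) -> (36.9,33.3), length = 13.7
Total = 70.2

Answer: 70.2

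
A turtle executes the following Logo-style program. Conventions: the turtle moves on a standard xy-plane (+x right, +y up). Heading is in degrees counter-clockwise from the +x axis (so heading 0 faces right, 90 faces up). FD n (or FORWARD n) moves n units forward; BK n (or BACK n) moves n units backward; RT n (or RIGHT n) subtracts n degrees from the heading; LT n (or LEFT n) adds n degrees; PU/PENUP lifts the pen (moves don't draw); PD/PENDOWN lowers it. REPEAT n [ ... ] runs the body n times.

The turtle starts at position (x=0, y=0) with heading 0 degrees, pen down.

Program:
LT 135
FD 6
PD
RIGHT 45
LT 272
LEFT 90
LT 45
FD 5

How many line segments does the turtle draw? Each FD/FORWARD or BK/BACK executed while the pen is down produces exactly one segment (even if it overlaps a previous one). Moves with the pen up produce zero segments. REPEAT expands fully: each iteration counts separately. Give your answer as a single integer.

Executing turtle program step by step:
Start: pos=(0,0), heading=0, pen down
LT 135: heading 0 -> 135
FD 6: (0,0) -> (-4.243,4.243) [heading=135, draw]
PD: pen down
RT 45: heading 135 -> 90
LT 272: heading 90 -> 2
LT 90: heading 2 -> 92
LT 45: heading 92 -> 137
FD 5: (-4.243,4.243) -> (-7.899,7.653) [heading=137, draw]
Final: pos=(-7.899,7.653), heading=137, 2 segment(s) drawn
Segments drawn: 2

Answer: 2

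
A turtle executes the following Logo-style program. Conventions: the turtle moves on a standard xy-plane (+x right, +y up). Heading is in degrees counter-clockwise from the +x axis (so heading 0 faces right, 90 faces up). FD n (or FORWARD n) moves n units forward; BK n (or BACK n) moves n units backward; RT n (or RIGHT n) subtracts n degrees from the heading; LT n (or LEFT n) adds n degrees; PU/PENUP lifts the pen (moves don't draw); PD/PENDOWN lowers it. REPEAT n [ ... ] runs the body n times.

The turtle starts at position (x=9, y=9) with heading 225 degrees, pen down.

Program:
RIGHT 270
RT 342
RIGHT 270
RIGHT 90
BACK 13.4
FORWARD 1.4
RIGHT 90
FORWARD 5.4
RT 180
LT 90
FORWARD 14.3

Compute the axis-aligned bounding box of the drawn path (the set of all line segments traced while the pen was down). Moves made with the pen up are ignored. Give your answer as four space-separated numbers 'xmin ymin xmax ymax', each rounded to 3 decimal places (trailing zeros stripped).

Answer: -16.885 9 9 16.129

Derivation:
Executing turtle program step by step:
Start: pos=(9,9), heading=225, pen down
RT 270: heading 225 -> 315
RT 342: heading 315 -> 333
RT 270: heading 333 -> 63
RT 90: heading 63 -> 333
BK 13.4: (9,9) -> (-2.939,15.083) [heading=333, draw]
FD 1.4: (-2.939,15.083) -> (-1.692,14.448) [heading=333, draw]
RT 90: heading 333 -> 243
FD 5.4: (-1.692,14.448) -> (-4.144,9.636) [heading=243, draw]
RT 180: heading 243 -> 63
LT 90: heading 63 -> 153
FD 14.3: (-4.144,9.636) -> (-16.885,16.129) [heading=153, draw]
Final: pos=(-16.885,16.129), heading=153, 4 segment(s) drawn

Segment endpoints: x in {-16.885, -4.144, -2.939, -1.692, 9}, y in {9, 9.636, 14.448, 15.083, 16.129}
xmin=-16.885, ymin=9, xmax=9, ymax=16.129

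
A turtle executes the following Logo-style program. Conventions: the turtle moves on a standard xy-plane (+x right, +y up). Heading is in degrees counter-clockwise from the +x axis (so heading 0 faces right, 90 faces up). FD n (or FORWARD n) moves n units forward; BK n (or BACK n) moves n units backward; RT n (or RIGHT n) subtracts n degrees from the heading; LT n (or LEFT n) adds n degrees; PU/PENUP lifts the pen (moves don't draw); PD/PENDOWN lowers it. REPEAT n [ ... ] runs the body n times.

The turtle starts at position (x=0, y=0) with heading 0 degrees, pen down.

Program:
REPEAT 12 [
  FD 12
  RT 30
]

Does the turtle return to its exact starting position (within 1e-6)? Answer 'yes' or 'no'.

Answer: yes

Derivation:
Executing turtle program step by step:
Start: pos=(0,0), heading=0, pen down
REPEAT 12 [
  -- iteration 1/12 --
  FD 12: (0,0) -> (12,0) [heading=0, draw]
  RT 30: heading 0 -> 330
  -- iteration 2/12 --
  FD 12: (12,0) -> (22.392,-6) [heading=330, draw]
  RT 30: heading 330 -> 300
  -- iteration 3/12 --
  FD 12: (22.392,-6) -> (28.392,-16.392) [heading=300, draw]
  RT 30: heading 300 -> 270
  -- iteration 4/12 --
  FD 12: (28.392,-16.392) -> (28.392,-28.392) [heading=270, draw]
  RT 30: heading 270 -> 240
  -- iteration 5/12 --
  FD 12: (28.392,-28.392) -> (22.392,-38.785) [heading=240, draw]
  RT 30: heading 240 -> 210
  -- iteration 6/12 --
  FD 12: (22.392,-38.785) -> (12,-44.785) [heading=210, draw]
  RT 30: heading 210 -> 180
  -- iteration 7/12 --
  FD 12: (12,-44.785) -> (0,-44.785) [heading=180, draw]
  RT 30: heading 180 -> 150
  -- iteration 8/12 --
  FD 12: (0,-44.785) -> (-10.392,-38.785) [heading=150, draw]
  RT 30: heading 150 -> 120
  -- iteration 9/12 --
  FD 12: (-10.392,-38.785) -> (-16.392,-28.392) [heading=120, draw]
  RT 30: heading 120 -> 90
  -- iteration 10/12 --
  FD 12: (-16.392,-28.392) -> (-16.392,-16.392) [heading=90, draw]
  RT 30: heading 90 -> 60
  -- iteration 11/12 --
  FD 12: (-16.392,-16.392) -> (-10.392,-6) [heading=60, draw]
  RT 30: heading 60 -> 30
  -- iteration 12/12 --
  FD 12: (-10.392,-6) -> (0,0) [heading=30, draw]
  RT 30: heading 30 -> 0
]
Final: pos=(0,0), heading=0, 12 segment(s) drawn

Start position: (0, 0)
Final position: (0, 0)
Distance = 0; < 1e-6 -> CLOSED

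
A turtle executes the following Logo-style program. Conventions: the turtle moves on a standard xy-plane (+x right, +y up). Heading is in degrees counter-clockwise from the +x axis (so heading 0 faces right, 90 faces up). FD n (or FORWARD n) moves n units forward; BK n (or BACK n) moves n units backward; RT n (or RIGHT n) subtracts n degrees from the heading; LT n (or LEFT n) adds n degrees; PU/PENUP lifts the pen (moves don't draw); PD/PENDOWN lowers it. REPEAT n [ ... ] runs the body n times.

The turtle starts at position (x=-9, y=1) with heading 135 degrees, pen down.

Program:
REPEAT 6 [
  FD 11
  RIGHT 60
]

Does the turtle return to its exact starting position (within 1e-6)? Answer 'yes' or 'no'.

Executing turtle program step by step:
Start: pos=(-9,1), heading=135, pen down
REPEAT 6 [
  -- iteration 1/6 --
  FD 11: (-9,1) -> (-16.778,8.778) [heading=135, draw]
  RT 60: heading 135 -> 75
  -- iteration 2/6 --
  FD 11: (-16.778,8.778) -> (-13.931,19.403) [heading=75, draw]
  RT 60: heading 75 -> 15
  -- iteration 3/6 --
  FD 11: (-13.931,19.403) -> (-3.306,22.25) [heading=15, draw]
  RT 60: heading 15 -> 315
  -- iteration 4/6 --
  FD 11: (-3.306,22.25) -> (4.472,14.472) [heading=315, draw]
  RT 60: heading 315 -> 255
  -- iteration 5/6 --
  FD 11: (4.472,14.472) -> (1.625,3.847) [heading=255, draw]
  RT 60: heading 255 -> 195
  -- iteration 6/6 --
  FD 11: (1.625,3.847) -> (-9,1) [heading=195, draw]
  RT 60: heading 195 -> 135
]
Final: pos=(-9,1), heading=135, 6 segment(s) drawn

Start position: (-9, 1)
Final position: (-9, 1)
Distance = 0; < 1e-6 -> CLOSED

Answer: yes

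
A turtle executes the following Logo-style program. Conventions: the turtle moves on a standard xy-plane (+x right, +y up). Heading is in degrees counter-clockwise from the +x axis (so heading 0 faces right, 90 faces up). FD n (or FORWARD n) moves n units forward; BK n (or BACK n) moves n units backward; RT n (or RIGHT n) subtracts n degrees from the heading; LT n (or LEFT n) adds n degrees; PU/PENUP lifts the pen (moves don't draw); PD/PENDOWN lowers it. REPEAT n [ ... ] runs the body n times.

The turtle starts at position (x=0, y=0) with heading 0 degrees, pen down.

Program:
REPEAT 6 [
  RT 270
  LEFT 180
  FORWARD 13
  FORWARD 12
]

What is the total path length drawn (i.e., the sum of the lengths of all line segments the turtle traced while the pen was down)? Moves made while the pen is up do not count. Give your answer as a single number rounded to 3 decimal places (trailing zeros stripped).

Answer: 150

Derivation:
Executing turtle program step by step:
Start: pos=(0,0), heading=0, pen down
REPEAT 6 [
  -- iteration 1/6 --
  RT 270: heading 0 -> 90
  LT 180: heading 90 -> 270
  FD 13: (0,0) -> (0,-13) [heading=270, draw]
  FD 12: (0,-13) -> (0,-25) [heading=270, draw]
  -- iteration 2/6 --
  RT 270: heading 270 -> 0
  LT 180: heading 0 -> 180
  FD 13: (0,-25) -> (-13,-25) [heading=180, draw]
  FD 12: (-13,-25) -> (-25,-25) [heading=180, draw]
  -- iteration 3/6 --
  RT 270: heading 180 -> 270
  LT 180: heading 270 -> 90
  FD 13: (-25,-25) -> (-25,-12) [heading=90, draw]
  FD 12: (-25,-12) -> (-25,0) [heading=90, draw]
  -- iteration 4/6 --
  RT 270: heading 90 -> 180
  LT 180: heading 180 -> 0
  FD 13: (-25,0) -> (-12,0) [heading=0, draw]
  FD 12: (-12,0) -> (0,0) [heading=0, draw]
  -- iteration 5/6 --
  RT 270: heading 0 -> 90
  LT 180: heading 90 -> 270
  FD 13: (0,0) -> (0,-13) [heading=270, draw]
  FD 12: (0,-13) -> (0,-25) [heading=270, draw]
  -- iteration 6/6 --
  RT 270: heading 270 -> 0
  LT 180: heading 0 -> 180
  FD 13: (0,-25) -> (-13,-25) [heading=180, draw]
  FD 12: (-13,-25) -> (-25,-25) [heading=180, draw]
]
Final: pos=(-25,-25), heading=180, 12 segment(s) drawn

Segment lengths:
  seg 1: (0,0) -> (0,-13), length = 13
  seg 2: (0,-13) -> (0,-25), length = 12
  seg 3: (0,-25) -> (-13,-25), length = 13
  seg 4: (-13,-25) -> (-25,-25), length = 12
  seg 5: (-25,-25) -> (-25,-12), length = 13
  seg 6: (-25,-12) -> (-25,0), length = 12
  seg 7: (-25,0) -> (-12,0), length = 13
  seg 8: (-12,0) -> (0,0), length = 12
  seg 9: (0,0) -> (0,-13), length = 13
  seg 10: (0,-13) -> (0,-25), length = 12
  seg 11: (0,-25) -> (-13,-25), length = 13
  seg 12: (-13,-25) -> (-25,-25), length = 12
Total = 150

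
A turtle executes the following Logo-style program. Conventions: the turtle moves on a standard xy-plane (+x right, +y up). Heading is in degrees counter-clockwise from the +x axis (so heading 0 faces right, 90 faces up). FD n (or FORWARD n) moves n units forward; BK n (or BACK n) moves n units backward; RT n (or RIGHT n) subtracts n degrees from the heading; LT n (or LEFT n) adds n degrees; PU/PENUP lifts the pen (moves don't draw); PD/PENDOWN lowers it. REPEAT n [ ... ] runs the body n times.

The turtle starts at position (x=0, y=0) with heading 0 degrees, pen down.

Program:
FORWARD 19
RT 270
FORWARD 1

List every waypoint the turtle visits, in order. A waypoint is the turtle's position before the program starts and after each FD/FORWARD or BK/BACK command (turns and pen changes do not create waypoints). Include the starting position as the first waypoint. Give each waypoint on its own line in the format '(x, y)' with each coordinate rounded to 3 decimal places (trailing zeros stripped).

Answer: (0, 0)
(19, 0)
(19, 1)

Derivation:
Executing turtle program step by step:
Start: pos=(0,0), heading=0, pen down
FD 19: (0,0) -> (19,0) [heading=0, draw]
RT 270: heading 0 -> 90
FD 1: (19,0) -> (19,1) [heading=90, draw]
Final: pos=(19,1), heading=90, 2 segment(s) drawn
Waypoints (3 total):
(0, 0)
(19, 0)
(19, 1)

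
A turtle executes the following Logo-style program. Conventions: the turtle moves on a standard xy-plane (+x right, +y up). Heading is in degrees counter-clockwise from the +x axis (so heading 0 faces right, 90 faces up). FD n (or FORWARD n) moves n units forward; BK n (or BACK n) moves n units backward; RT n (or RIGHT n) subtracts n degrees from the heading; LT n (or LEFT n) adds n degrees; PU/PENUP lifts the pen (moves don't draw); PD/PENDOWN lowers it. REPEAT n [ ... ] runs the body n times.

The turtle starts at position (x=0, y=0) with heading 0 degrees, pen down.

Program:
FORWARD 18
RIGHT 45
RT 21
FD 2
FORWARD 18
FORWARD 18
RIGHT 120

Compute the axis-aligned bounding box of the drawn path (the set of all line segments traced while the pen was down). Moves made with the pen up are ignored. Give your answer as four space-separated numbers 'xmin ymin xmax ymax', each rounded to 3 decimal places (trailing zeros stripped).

Answer: 0 -34.715 33.456 0

Derivation:
Executing turtle program step by step:
Start: pos=(0,0), heading=0, pen down
FD 18: (0,0) -> (18,0) [heading=0, draw]
RT 45: heading 0 -> 315
RT 21: heading 315 -> 294
FD 2: (18,0) -> (18.813,-1.827) [heading=294, draw]
FD 18: (18.813,-1.827) -> (26.135,-18.271) [heading=294, draw]
FD 18: (26.135,-18.271) -> (33.456,-34.715) [heading=294, draw]
RT 120: heading 294 -> 174
Final: pos=(33.456,-34.715), heading=174, 4 segment(s) drawn

Segment endpoints: x in {0, 18, 18.813, 26.135, 33.456}, y in {-34.715, -18.271, -1.827, 0}
xmin=0, ymin=-34.715, xmax=33.456, ymax=0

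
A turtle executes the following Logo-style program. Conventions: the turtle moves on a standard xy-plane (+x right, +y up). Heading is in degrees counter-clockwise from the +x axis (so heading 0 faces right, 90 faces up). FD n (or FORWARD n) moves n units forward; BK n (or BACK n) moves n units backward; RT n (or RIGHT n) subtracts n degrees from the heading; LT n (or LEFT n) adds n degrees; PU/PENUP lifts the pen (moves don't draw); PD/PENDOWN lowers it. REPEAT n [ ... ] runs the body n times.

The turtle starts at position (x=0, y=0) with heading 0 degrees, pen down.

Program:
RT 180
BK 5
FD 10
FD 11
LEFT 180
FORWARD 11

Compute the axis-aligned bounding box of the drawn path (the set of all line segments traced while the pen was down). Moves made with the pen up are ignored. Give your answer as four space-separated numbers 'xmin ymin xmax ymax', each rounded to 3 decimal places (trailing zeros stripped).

Executing turtle program step by step:
Start: pos=(0,0), heading=0, pen down
RT 180: heading 0 -> 180
BK 5: (0,0) -> (5,0) [heading=180, draw]
FD 10: (5,0) -> (-5,0) [heading=180, draw]
FD 11: (-5,0) -> (-16,0) [heading=180, draw]
LT 180: heading 180 -> 0
FD 11: (-16,0) -> (-5,0) [heading=0, draw]
Final: pos=(-5,0), heading=0, 4 segment(s) drawn

Segment endpoints: x in {-16, -5, 0, 5}, y in {0, 0, 0, 0}
xmin=-16, ymin=0, xmax=5, ymax=0

Answer: -16 0 5 0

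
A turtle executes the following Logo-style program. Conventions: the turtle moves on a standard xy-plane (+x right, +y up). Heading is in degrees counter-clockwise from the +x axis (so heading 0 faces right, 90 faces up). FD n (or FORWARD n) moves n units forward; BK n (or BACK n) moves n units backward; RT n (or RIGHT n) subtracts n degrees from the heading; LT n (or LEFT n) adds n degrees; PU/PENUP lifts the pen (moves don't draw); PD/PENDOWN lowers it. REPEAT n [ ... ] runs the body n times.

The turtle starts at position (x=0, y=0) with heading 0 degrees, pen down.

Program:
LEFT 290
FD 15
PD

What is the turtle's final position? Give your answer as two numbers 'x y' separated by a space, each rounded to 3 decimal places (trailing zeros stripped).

Executing turtle program step by step:
Start: pos=(0,0), heading=0, pen down
LT 290: heading 0 -> 290
FD 15: (0,0) -> (5.13,-14.095) [heading=290, draw]
PD: pen down
Final: pos=(5.13,-14.095), heading=290, 1 segment(s) drawn

Answer: 5.13 -14.095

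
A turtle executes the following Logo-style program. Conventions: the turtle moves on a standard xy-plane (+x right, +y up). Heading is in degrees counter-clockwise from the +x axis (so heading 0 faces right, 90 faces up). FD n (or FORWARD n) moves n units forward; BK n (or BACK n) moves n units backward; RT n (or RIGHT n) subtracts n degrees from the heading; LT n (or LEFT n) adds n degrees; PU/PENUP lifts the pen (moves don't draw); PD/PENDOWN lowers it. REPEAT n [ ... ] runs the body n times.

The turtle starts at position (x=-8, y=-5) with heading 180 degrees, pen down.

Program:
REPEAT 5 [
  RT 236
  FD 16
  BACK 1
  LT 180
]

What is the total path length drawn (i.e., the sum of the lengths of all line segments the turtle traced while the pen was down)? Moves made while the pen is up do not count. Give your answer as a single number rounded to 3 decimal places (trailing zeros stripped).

Answer: 85

Derivation:
Executing turtle program step by step:
Start: pos=(-8,-5), heading=180, pen down
REPEAT 5 [
  -- iteration 1/5 --
  RT 236: heading 180 -> 304
  FD 16: (-8,-5) -> (0.947,-18.265) [heading=304, draw]
  BK 1: (0.947,-18.265) -> (0.388,-17.436) [heading=304, draw]
  LT 180: heading 304 -> 124
  -- iteration 2/5 --
  RT 236: heading 124 -> 248
  FD 16: (0.388,-17.436) -> (-5.606,-32.271) [heading=248, draw]
  BK 1: (-5.606,-32.271) -> (-5.231,-31.343) [heading=248, draw]
  LT 180: heading 248 -> 68
  -- iteration 3/5 --
  RT 236: heading 68 -> 192
  FD 16: (-5.231,-31.343) -> (-20.882,-34.67) [heading=192, draw]
  BK 1: (-20.882,-34.67) -> (-19.903,-34.462) [heading=192, draw]
  LT 180: heading 192 -> 12
  -- iteration 4/5 --
  RT 236: heading 12 -> 136
  FD 16: (-19.903,-34.462) -> (-31.413,-23.347) [heading=136, draw]
  BK 1: (-31.413,-23.347) -> (-30.694,-24.042) [heading=136, draw]
  LT 180: heading 136 -> 316
  -- iteration 5/5 --
  RT 236: heading 316 -> 80
  FD 16: (-30.694,-24.042) -> (-27.915,-8.285) [heading=80, draw]
  BK 1: (-27.915,-8.285) -> (-28.089,-9.27) [heading=80, draw]
  LT 180: heading 80 -> 260
]
Final: pos=(-28.089,-9.27), heading=260, 10 segment(s) drawn

Segment lengths:
  seg 1: (-8,-5) -> (0.947,-18.265), length = 16
  seg 2: (0.947,-18.265) -> (0.388,-17.436), length = 1
  seg 3: (0.388,-17.436) -> (-5.606,-32.271), length = 16
  seg 4: (-5.606,-32.271) -> (-5.231,-31.343), length = 1
  seg 5: (-5.231,-31.343) -> (-20.882,-34.67), length = 16
  seg 6: (-20.882,-34.67) -> (-19.903,-34.462), length = 1
  seg 7: (-19.903,-34.462) -> (-31.413,-23.347), length = 16
  seg 8: (-31.413,-23.347) -> (-30.694,-24.042), length = 1
  seg 9: (-30.694,-24.042) -> (-27.915,-8.285), length = 16
  seg 10: (-27.915,-8.285) -> (-28.089,-9.27), length = 1
Total = 85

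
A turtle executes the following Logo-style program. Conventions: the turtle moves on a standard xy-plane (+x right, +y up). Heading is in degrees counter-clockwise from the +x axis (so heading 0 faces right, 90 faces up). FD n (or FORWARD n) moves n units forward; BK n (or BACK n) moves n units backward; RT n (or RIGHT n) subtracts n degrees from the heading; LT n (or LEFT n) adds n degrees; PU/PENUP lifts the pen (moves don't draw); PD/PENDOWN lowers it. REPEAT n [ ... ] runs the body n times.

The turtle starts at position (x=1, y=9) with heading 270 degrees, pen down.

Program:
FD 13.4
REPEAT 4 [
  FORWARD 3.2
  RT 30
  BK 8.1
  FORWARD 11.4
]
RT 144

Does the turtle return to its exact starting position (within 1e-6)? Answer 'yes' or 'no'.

Executing turtle program step by step:
Start: pos=(1,9), heading=270, pen down
FD 13.4: (1,9) -> (1,-4.4) [heading=270, draw]
REPEAT 4 [
  -- iteration 1/4 --
  FD 3.2: (1,-4.4) -> (1,-7.6) [heading=270, draw]
  RT 30: heading 270 -> 240
  BK 8.1: (1,-7.6) -> (5.05,-0.585) [heading=240, draw]
  FD 11.4: (5.05,-0.585) -> (-0.65,-10.458) [heading=240, draw]
  -- iteration 2/4 --
  FD 3.2: (-0.65,-10.458) -> (-2.25,-13.229) [heading=240, draw]
  RT 30: heading 240 -> 210
  BK 8.1: (-2.25,-13.229) -> (4.765,-9.179) [heading=210, draw]
  FD 11.4: (4.765,-9.179) -> (-5.108,-14.879) [heading=210, draw]
  -- iteration 3/4 --
  FD 3.2: (-5.108,-14.879) -> (-7.879,-16.479) [heading=210, draw]
  RT 30: heading 210 -> 180
  BK 8.1: (-7.879,-16.479) -> (0.221,-16.479) [heading=180, draw]
  FD 11.4: (0.221,-16.479) -> (-11.179,-16.479) [heading=180, draw]
  -- iteration 4/4 --
  FD 3.2: (-11.179,-16.479) -> (-14.379,-16.479) [heading=180, draw]
  RT 30: heading 180 -> 150
  BK 8.1: (-14.379,-16.479) -> (-7.364,-20.529) [heading=150, draw]
  FD 11.4: (-7.364,-20.529) -> (-17.237,-14.829) [heading=150, draw]
]
RT 144: heading 150 -> 6
Final: pos=(-17.237,-14.829), heading=6, 13 segment(s) drawn

Start position: (1, 9)
Final position: (-17.237, -14.829)
Distance = 30.007; >= 1e-6 -> NOT closed

Answer: no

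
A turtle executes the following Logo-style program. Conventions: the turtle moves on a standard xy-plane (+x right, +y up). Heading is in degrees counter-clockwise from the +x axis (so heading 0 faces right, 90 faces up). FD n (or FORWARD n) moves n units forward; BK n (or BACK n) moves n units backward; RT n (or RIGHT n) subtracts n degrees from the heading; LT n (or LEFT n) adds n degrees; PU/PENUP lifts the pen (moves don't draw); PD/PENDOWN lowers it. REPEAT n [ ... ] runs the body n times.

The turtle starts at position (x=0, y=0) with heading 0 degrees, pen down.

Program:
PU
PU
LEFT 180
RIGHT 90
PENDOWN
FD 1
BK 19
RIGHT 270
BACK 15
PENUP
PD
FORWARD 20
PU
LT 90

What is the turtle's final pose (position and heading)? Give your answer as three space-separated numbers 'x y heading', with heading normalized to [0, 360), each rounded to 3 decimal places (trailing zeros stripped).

Answer: -5 -18 270

Derivation:
Executing turtle program step by step:
Start: pos=(0,0), heading=0, pen down
PU: pen up
PU: pen up
LT 180: heading 0 -> 180
RT 90: heading 180 -> 90
PD: pen down
FD 1: (0,0) -> (0,1) [heading=90, draw]
BK 19: (0,1) -> (0,-18) [heading=90, draw]
RT 270: heading 90 -> 180
BK 15: (0,-18) -> (15,-18) [heading=180, draw]
PU: pen up
PD: pen down
FD 20: (15,-18) -> (-5,-18) [heading=180, draw]
PU: pen up
LT 90: heading 180 -> 270
Final: pos=(-5,-18), heading=270, 4 segment(s) drawn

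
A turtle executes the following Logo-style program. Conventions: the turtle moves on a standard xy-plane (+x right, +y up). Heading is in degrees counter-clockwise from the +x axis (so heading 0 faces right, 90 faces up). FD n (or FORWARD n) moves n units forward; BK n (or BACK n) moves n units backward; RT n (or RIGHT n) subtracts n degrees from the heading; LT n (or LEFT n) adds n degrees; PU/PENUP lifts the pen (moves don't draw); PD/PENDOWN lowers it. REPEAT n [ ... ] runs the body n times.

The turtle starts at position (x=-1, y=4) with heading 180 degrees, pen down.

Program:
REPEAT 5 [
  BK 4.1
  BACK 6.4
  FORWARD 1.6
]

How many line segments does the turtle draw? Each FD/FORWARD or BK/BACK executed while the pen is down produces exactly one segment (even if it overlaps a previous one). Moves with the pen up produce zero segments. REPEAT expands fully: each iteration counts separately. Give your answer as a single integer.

Answer: 15

Derivation:
Executing turtle program step by step:
Start: pos=(-1,4), heading=180, pen down
REPEAT 5 [
  -- iteration 1/5 --
  BK 4.1: (-1,4) -> (3.1,4) [heading=180, draw]
  BK 6.4: (3.1,4) -> (9.5,4) [heading=180, draw]
  FD 1.6: (9.5,4) -> (7.9,4) [heading=180, draw]
  -- iteration 2/5 --
  BK 4.1: (7.9,4) -> (12,4) [heading=180, draw]
  BK 6.4: (12,4) -> (18.4,4) [heading=180, draw]
  FD 1.6: (18.4,4) -> (16.8,4) [heading=180, draw]
  -- iteration 3/5 --
  BK 4.1: (16.8,4) -> (20.9,4) [heading=180, draw]
  BK 6.4: (20.9,4) -> (27.3,4) [heading=180, draw]
  FD 1.6: (27.3,4) -> (25.7,4) [heading=180, draw]
  -- iteration 4/5 --
  BK 4.1: (25.7,4) -> (29.8,4) [heading=180, draw]
  BK 6.4: (29.8,4) -> (36.2,4) [heading=180, draw]
  FD 1.6: (36.2,4) -> (34.6,4) [heading=180, draw]
  -- iteration 5/5 --
  BK 4.1: (34.6,4) -> (38.7,4) [heading=180, draw]
  BK 6.4: (38.7,4) -> (45.1,4) [heading=180, draw]
  FD 1.6: (45.1,4) -> (43.5,4) [heading=180, draw]
]
Final: pos=(43.5,4), heading=180, 15 segment(s) drawn
Segments drawn: 15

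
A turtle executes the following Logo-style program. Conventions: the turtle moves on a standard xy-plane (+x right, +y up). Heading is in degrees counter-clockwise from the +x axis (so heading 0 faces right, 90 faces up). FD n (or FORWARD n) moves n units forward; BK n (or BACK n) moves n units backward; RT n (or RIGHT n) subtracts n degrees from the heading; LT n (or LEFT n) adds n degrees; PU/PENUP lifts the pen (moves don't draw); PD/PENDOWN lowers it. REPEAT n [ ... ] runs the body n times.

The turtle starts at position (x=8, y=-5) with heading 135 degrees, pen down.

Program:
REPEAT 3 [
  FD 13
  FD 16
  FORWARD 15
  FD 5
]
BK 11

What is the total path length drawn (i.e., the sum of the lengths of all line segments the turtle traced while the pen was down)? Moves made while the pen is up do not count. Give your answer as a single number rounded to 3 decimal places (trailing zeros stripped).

Executing turtle program step by step:
Start: pos=(8,-5), heading=135, pen down
REPEAT 3 [
  -- iteration 1/3 --
  FD 13: (8,-5) -> (-1.192,4.192) [heading=135, draw]
  FD 16: (-1.192,4.192) -> (-12.506,15.506) [heading=135, draw]
  FD 15: (-12.506,15.506) -> (-23.113,26.113) [heading=135, draw]
  FD 5: (-23.113,26.113) -> (-26.648,29.648) [heading=135, draw]
  -- iteration 2/3 --
  FD 13: (-26.648,29.648) -> (-35.841,38.841) [heading=135, draw]
  FD 16: (-35.841,38.841) -> (-47.154,50.154) [heading=135, draw]
  FD 15: (-47.154,50.154) -> (-57.761,60.761) [heading=135, draw]
  FD 5: (-57.761,60.761) -> (-61.296,64.296) [heading=135, draw]
  -- iteration 3/3 --
  FD 13: (-61.296,64.296) -> (-70.489,73.489) [heading=135, draw]
  FD 16: (-70.489,73.489) -> (-81.803,84.803) [heading=135, draw]
  FD 15: (-81.803,84.803) -> (-92.409,95.409) [heading=135, draw]
  FD 5: (-92.409,95.409) -> (-95.945,98.945) [heading=135, draw]
]
BK 11: (-95.945,98.945) -> (-88.167,91.167) [heading=135, draw]
Final: pos=(-88.167,91.167), heading=135, 13 segment(s) drawn

Segment lengths:
  seg 1: (8,-5) -> (-1.192,4.192), length = 13
  seg 2: (-1.192,4.192) -> (-12.506,15.506), length = 16
  seg 3: (-12.506,15.506) -> (-23.113,26.113), length = 15
  seg 4: (-23.113,26.113) -> (-26.648,29.648), length = 5
  seg 5: (-26.648,29.648) -> (-35.841,38.841), length = 13
  seg 6: (-35.841,38.841) -> (-47.154,50.154), length = 16
  seg 7: (-47.154,50.154) -> (-57.761,60.761), length = 15
  seg 8: (-57.761,60.761) -> (-61.296,64.296), length = 5
  seg 9: (-61.296,64.296) -> (-70.489,73.489), length = 13
  seg 10: (-70.489,73.489) -> (-81.803,84.803), length = 16
  seg 11: (-81.803,84.803) -> (-92.409,95.409), length = 15
  seg 12: (-92.409,95.409) -> (-95.945,98.945), length = 5
  seg 13: (-95.945,98.945) -> (-88.167,91.167), length = 11
Total = 158

Answer: 158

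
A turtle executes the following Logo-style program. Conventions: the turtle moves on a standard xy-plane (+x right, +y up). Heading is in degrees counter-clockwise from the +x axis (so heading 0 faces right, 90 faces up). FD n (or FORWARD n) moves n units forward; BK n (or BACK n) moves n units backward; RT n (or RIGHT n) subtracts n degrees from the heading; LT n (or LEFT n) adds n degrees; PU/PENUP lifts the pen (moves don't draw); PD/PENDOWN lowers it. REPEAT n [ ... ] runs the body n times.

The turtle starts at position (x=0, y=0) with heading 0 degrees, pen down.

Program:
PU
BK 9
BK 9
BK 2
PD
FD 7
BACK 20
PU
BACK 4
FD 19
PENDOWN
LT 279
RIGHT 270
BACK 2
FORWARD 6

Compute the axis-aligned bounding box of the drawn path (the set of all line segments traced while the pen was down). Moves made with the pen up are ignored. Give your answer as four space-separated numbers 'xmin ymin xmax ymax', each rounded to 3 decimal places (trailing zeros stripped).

Answer: -33 -0.313 -13 0.626

Derivation:
Executing turtle program step by step:
Start: pos=(0,0), heading=0, pen down
PU: pen up
BK 9: (0,0) -> (-9,0) [heading=0, move]
BK 9: (-9,0) -> (-18,0) [heading=0, move]
BK 2: (-18,0) -> (-20,0) [heading=0, move]
PD: pen down
FD 7: (-20,0) -> (-13,0) [heading=0, draw]
BK 20: (-13,0) -> (-33,0) [heading=0, draw]
PU: pen up
BK 4: (-33,0) -> (-37,0) [heading=0, move]
FD 19: (-37,0) -> (-18,0) [heading=0, move]
PD: pen down
LT 279: heading 0 -> 279
RT 270: heading 279 -> 9
BK 2: (-18,0) -> (-19.975,-0.313) [heading=9, draw]
FD 6: (-19.975,-0.313) -> (-14.049,0.626) [heading=9, draw]
Final: pos=(-14.049,0.626), heading=9, 4 segment(s) drawn

Segment endpoints: x in {-33, -20, -19.975, -18, -14.049, -13}, y in {-0.313, 0, 0.626}
xmin=-33, ymin=-0.313, xmax=-13, ymax=0.626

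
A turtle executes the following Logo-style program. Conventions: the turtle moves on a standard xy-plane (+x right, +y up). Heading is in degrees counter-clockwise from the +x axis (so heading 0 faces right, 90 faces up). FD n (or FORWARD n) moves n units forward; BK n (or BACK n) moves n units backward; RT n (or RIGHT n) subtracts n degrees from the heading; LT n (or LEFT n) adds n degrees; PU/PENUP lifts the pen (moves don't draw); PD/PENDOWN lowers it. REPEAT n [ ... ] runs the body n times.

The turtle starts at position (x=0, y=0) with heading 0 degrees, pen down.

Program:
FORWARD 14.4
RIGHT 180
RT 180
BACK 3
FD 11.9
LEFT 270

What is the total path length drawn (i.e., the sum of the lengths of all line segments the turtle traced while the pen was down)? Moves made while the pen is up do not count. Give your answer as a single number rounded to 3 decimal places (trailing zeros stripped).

Executing turtle program step by step:
Start: pos=(0,0), heading=0, pen down
FD 14.4: (0,0) -> (14.4,0) [heading=0, draw]
RT 180: heading 0 -> 180
RT 180: heading 180 -> 0
BK 3: (14.4,0) -> (11.4,0) [heading=0, draw]
FD 11.9: (11.4,0) -> (23.3,0) [heading=0, draw]
LT 270: heading 0 -> 270
Final: pos=(23.3,0), heading=270, 3 segment(s) drawn

Segment lengths:
  seg 1: (0,0) -> (14.4,0), length = 14.4
  seg 2: (14.4,0) -> (11.4,0), length = 3
  seg 3: (11.4,0) -> (23.3,0), length = 11.9
Total = 29.3

Answer: 29.3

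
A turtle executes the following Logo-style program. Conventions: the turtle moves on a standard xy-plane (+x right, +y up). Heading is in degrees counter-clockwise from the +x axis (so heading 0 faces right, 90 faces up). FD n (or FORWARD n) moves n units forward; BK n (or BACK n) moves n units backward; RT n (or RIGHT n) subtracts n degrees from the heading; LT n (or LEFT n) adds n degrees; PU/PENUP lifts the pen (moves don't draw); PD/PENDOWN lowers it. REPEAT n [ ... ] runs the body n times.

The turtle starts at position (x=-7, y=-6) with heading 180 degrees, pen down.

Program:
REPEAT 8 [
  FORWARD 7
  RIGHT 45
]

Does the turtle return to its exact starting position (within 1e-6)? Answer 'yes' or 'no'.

Executing turtle program step by step:
Start: pos=(-7,-6), heading=180, pen down
REPEAT 8 [
  -- iteration 1/8 --
  FD 7: (-7,-6) -> (-14,-6) [heading=180, draw]
  RT 45: heading 180 -> 135
  -- iteration 2/8 --
  FD 7: (-14,-6) -> (-18.95,-1.05) [heading=135, draw]
  RT 45: heading 135 -> 90
  -- iteration 3/8 --
  FD 7: (-18.95,-1.05) -> (-18.95,5.95) [heading=90, draw]
  RT 45: heading 90 -> 45
  -- iteration 4/8 --
  FD 7: (-18.95,5.95) -> (-14,10.899) [heading=45, draw]
  RT 45: heading 45 -> 0
  -- iteration 5/8 --
  FD 7: (-14,10.899) -> (-7,10.899) [heading=0, draw]
  RT 45: heading 0 -> 315
  -- iteration 6/8 --
  FD 7: (-7,10.899) -> (-2.05,5.95) [heading=315, draw]
  RT 45: heading 315 -> 270
  -- iteration 7/8 --
  FD 7: (-2.05,5.95) -> (-2.05,-1.05) [heading=270, draw]
  RT 45: heading 270 -> 225
  -- iteration 8/8 --
  FD 7: (-2.05,-1.05) -> (-7,-6) [heading=225, draw]
  RT 45: heading 225 -> 180
]
Final: pos=(-7,-6), heading=180, 8 segment(s) drawn

Start position: (-7, -6)
Final position: (-7, -6)
Distance = 0; < 1e-6 -> CLOSED

Answer: yes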